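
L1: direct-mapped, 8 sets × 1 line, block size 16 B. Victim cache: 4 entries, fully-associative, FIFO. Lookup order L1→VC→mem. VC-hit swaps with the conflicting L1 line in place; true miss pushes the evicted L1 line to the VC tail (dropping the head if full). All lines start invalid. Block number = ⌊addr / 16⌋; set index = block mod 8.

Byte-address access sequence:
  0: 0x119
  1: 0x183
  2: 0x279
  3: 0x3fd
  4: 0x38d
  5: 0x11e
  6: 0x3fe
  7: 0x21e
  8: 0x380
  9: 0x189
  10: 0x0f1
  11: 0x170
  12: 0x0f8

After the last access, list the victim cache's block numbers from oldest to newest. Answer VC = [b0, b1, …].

0: 0x119 (blk 17, set 1) → MISS  vc=[]
1: 0x183 (blk 24, set 0) → MISS  vc=[]
2: 0x279 (blk 39, set 7) → MISS  vc=[]
3: 0x3fd (blk 63, set 7) → MISS  vc=[39]
4: 0x38d (blk 56, set 0) → MISS  vc=[39, 24]
5: 0x11e (blk 17, set 1) → L1-HIT  vc=[39, 24]
6: 0x3fe (blk 63, set 7) → L1-HIT  vc=[39, 24]
7: 0x21e (blk 33, set 1) → MISS  vc=[39, 24, 17]
8: 0x380 (blk 56, set 0) → L1-HIT  vc=[39, 24, 17]
9: 0x189 (blk 24, set 0) → VC-HIT  vc=[39, 56, 17]
10: 0xf1 (blk 15, set 7) → MISS  vc=[39, 56, 17, 63]
11: 0x170 (blk 23, set 7) → MISS  vc=[56, 17, 63, 15]
12: 0xf8 (blk 15, set 7) → VC-HIT  vc=[56, 17, 63, 23]

VC = [56, 17, 63, 23]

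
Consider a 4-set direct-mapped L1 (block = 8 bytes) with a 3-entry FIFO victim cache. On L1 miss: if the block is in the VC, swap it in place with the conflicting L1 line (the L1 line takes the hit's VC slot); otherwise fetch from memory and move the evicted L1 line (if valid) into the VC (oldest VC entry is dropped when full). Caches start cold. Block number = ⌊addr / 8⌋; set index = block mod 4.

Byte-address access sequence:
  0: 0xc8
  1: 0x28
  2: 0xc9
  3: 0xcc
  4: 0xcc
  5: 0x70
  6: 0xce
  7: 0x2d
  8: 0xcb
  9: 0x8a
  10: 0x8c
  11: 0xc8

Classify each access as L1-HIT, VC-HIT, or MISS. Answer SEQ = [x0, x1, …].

SEQ = [MISS, MISS, VC-HIT, L1-HIT, L1-HIT, MISS, L1-HIT, VC-HIT, VC-HIT, MISS, L1-HIT, VC-HIT]

#0 0xc8→b25/s1 MISS; vc=[]
#1 0x28→b5/s1 MISS; vc=[25]
#2 0xc9→b25/s1 VC-HIT; vc=[5]
#3 0xcc→b25/s1 L1-HIT; vc=[5]
#4 0xcc→b25/s1 L1-HIT; vc=[5]
#5 0x70→b14/s2 MISS; vc=[5]
#6 0xce→b25/s1 L1-HIT; vc=[5]
#7 0x2d→b5/s1 VC-HIT; vc=[25]
#8 0xcb→b25/s1 VC-HIT; vc=[5]
#9 0x8a→b17/s1 MISS; vc=[5,25]
#10 0x8c→b17/s1 L1-HIT; vc=[5,25]
#11 0xc8→b25/s1 VC-HIT; vc=[5,17]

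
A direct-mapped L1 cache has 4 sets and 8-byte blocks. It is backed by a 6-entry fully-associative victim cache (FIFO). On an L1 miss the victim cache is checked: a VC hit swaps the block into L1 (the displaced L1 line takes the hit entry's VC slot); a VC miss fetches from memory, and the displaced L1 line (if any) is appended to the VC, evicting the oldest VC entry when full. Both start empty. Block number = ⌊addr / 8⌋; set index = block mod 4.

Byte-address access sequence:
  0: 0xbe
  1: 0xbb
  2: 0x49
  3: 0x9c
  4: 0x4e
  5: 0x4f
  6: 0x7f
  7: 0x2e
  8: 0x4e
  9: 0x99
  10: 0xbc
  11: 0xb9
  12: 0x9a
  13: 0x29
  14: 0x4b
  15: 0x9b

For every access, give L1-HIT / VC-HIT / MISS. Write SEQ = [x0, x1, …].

SEQ = [MISS, L1-HIT, MISS, MISS, L1-HIT, L1-HIT, MISS, MISS, VC-HIT, VC-HIT, VC-HIT, L1-HIT, VC-HIT, VC-HIT, VC-HIT, L1-HIT]

  [0] addr=0xbe blk=23 s=3: MISS | VC []
  [1] addr=0xbb blk=23 s=3: L1-HIT | VC []
  [2] addr=0x49 blk=9 s=1: MISS | VC []
  [3] addr=0x9c blk=19 s=3: MISS | VC [23]
  [4] addr=0x4e blk=9 s=1: L1-HIT | VC [23]
  [5] addr=0x4f blk=9 s=1: L1-HIT | VC [23]
  [6] addr=0x7f blk=15 s=3: MISS | VC [23, 19]
  [7] addr=0x2e blk=5 s=1: MISS | VC [23, 19, 9]
  [8] addr=0x4e blk=9 s=1: VC-HIT | VC [23, 19, 5]
  [9] addr=0x99 blk=19 s=3: VC-HIT | VC [23, 15, 5]
  [10] addr=0xbc blk=23 s=3: VC-HIT | VC [19, 15, 5]
  [11] addr=0xb9 blk=23 s=3: L1-HIT | VC [19, 15, 5]
  [12] addr=0x9a blk=19 s=3: VC-HIT | VC [23, 15, 5]
  [13] addr=0x29 blk=5 s=1: VC-HIT | VC [23, 15, 9]
  [14] addr=0x4b blk=9 s=1: VC-HIT | VC [23, 15, 5]
  [15] addr=0x9b blk=19 s=3: L1-HIT | VC [23, 15, 5]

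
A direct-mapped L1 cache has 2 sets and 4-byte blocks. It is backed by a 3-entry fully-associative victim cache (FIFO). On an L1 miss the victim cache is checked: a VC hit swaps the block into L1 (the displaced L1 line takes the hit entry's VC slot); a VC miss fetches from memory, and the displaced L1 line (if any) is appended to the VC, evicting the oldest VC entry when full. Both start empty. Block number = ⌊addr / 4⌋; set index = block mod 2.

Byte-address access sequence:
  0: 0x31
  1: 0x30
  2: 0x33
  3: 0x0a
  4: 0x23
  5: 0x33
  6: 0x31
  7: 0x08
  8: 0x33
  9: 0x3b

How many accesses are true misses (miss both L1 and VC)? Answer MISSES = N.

MISSES = 4

0: 0x31 (blk 12, set 0) → MISS  vc=[]
1: 0x30 (blk 12, set 0) → L1-HIT  vc=[]
2: 0x33 (blk 12, set 0) → L1-HIT  vc=[]
3: 0xa (blk 2, set 0) → MISS  vc=[12]
4: 0x23 (blk 8, set 0) → MISS  vc=[12, 2]
5: 0x33 (blk 12, set 0) → VC-HIT  vc=[8, 2]
6: 0x31 (blk 12, set 0) → L1-HIT  vc=[8, 2]
7: 0x8 (blk 2, set 0) → VC-HIT  vc=[8, 12]
8: 0x33 (blk 12, set 0) → VC-HIT  vc=[8, 2]
9: 0x3b (blk 14, set 0) → MISS  vc=[8, 2, 12]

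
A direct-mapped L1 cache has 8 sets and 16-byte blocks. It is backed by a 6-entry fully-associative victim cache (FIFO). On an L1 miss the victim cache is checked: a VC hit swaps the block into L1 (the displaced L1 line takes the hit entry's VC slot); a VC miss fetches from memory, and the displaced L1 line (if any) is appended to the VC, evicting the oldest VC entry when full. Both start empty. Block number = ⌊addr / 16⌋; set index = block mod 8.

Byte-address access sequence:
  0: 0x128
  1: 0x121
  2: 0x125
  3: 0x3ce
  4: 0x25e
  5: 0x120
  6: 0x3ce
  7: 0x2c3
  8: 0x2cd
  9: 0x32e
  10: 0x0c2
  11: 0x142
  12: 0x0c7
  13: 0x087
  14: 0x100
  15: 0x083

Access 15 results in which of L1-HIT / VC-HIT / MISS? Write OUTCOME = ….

OUTCOME = VC-HIT

  [0] addr=0x128 blk=18 s=2: MISS | VC []
  [1] addr=0x121 blk=18 s=2: L1-HIT | VC []
  [2] addr=0x125 blk=18 s=2: L1-HIT | VC []
  [3] addr=0x3ce blk=60 s=4: MISS | VC []
  [4] addr=0x25e blk=37 s=5: MISS | VC []
  [5] addr=0x120 blk=18 s=2: L1-HIT | VC []
  [6] addr=0x3ce blk=60 s=4: L1-HIT | VC []
  [7] addr=0x2c3 blk=44 s=4: MISS | VC [60]
  [8] addr=0x2cd blk=44 s=4: L1-HIT | VC [60]
  [9] addr=0x32e blk=50 s=2: MISS | VC [60, 18]
  [10] addr=0xc2 blk=12 s=4: MISS | VC [60, 18, 44]
  [11] addr=0x142 blk=20 s=4: MISS | VC [60, 18, 44, 12]
  [12] addr=0xc7 blk=12 s=4: VC-HIT | VC [60, 18, 44, 20]
  [13] addr=0x87 blk=8 s=0: MISS | VC [60, 18, 44, 20]
  [14] addr=0x100 blk=16 s=0: MISS | VC [60, 18, 44, 20, 8]
  [15] addr=0x83 blk=8 s=0: VC-HIT | VC [60, 18, 44, 20, 16]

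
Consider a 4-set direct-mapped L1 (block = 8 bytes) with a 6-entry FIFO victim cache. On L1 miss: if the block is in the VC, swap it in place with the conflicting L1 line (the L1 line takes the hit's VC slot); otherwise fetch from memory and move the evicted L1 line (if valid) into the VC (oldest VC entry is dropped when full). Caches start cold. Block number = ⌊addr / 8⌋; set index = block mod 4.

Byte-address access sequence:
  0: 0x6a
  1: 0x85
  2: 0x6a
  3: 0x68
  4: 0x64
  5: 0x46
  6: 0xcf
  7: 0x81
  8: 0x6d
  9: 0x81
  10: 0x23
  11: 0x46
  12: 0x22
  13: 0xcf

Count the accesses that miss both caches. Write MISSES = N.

  [0] addr=0x6a blk=13 s=1: MISS | VC []
  [1] addr=0x85 blk=16 s=0: MISS | VC []
  [2] addr=0x6a blk=13 s=1: L1-HIT | VC []
  [3] addr=0x68 blk=13 s=1: L1-HIT | VC []
  [4] addr=0x64 blk=12 s=0: MISS | VC [16]
  [5] addr=0x46 blk=8 s=0: MISS | VC [16, 12]
  [6] addr=0xcf blk=25 s=1: MISS | VC [16, 12, 13]
  [7] addr=0x81 blk=16 s=0: VC-HIT | VC [8, 12, 13]
  [8] addr=0x6d blk=13 s=1: VC-HIT | VC [8, 12, 25]
  [9] addr=0x81 blk=16 s=0: L1-HIT | VC [8, 12, 25]
  [10] addr=0x23 blk=4 s=0: MISS | VC [8, 12, 25, 16]
  [11] addr=0x46 blk=8 s=0: VC-HIT | VC [4, 12, 25, 16]
  [12] addr=0x22 blk=4 s=0: VC-HIT | VC [8, 12, 25, 16]
  [13] addr=0xcf blk=25 s=1: VC-HIT | VC [8, 12, 13, 16]

MISSES = 6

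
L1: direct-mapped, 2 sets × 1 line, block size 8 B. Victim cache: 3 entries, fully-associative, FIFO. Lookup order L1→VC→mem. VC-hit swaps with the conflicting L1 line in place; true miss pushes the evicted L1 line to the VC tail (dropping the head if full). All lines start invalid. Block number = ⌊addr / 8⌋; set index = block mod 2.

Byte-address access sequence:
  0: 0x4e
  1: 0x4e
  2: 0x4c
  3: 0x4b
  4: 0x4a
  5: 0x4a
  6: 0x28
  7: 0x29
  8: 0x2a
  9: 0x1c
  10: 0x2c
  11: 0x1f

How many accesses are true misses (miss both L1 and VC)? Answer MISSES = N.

0: 0x4e (blk 9, set 1) → MISS  vc=[]
1: 0x4e (blk 9, set 1) → L1-HIT  vc=[]
2: 0x4c (blk 9, set 1) → L1-HIT  vc=[]
3: 0x4b (blk 9, set 1) → L1-HIT  vc=[]
4: 0x4a (blk 9, set 1) → L1-HIT  vc=[]
5: 0x4a (blk 9, set 1) → L1-HIT  vc=[]
6: 0x28 (blk 5, set 1) → MISS  vc=[9]
7: 0x29 (blk 5, set 1) → L1-HIT  vc=[9]
8: 0x2a (blk 5, set 1) → L1-HIT  vc=[9]
9: 0x1c (blk 3, set 1) → MISS  vc=[9, 5]
10: 0x2c (blk 5, set 1) → VC-HIT  vc=[9, 3]
11: 0x1f (blk 3, set 1) → VC-HIT  vc=[9, 5]

MISSES = 3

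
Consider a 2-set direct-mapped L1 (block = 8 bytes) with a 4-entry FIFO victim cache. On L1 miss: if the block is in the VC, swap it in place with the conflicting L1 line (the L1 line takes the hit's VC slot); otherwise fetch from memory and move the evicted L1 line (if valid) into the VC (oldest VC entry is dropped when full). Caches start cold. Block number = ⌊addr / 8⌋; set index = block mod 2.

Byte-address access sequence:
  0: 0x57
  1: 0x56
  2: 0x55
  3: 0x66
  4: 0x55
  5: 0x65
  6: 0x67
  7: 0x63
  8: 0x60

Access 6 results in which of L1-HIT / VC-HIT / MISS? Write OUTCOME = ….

OUTCOME = L1-HIT

0: 0x57 (blk 10, set 0) → MISS  vc=[]
1: 0x56 (blk 10, set 0) → L1-HIT  vc=[]
2: 0x55 (blk 10, set 0) → L1-HIT  vc=[]
3: 0x66 (blk 12, set 0) → MISS  vc=[10]
4: 0x55 (blk 10, set 0) → VC-HIT  vc=[12]
5: 0x65 (blk 12, set 0) → VC-HIT  vc=[10]
6: 0x67 (blk 12, set 0) → L1-HIT  vc=[10]
7: 0x63 (blk 12, set 0) → L1-HIT  vc=[10]
8: 0x60 (blk 12, set 0) → L1-HIT  vc=[10]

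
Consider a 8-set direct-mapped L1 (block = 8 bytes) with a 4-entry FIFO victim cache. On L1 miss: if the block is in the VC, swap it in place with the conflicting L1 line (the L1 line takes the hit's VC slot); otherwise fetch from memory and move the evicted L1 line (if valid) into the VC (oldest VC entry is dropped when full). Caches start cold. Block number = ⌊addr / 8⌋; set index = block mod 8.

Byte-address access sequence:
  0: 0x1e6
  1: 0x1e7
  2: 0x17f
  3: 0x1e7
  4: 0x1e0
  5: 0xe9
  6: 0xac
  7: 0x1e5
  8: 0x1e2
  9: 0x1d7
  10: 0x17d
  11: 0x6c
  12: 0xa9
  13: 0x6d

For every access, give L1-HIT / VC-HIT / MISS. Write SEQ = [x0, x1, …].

  [0] addr=0x1e6 blk=60 s=4: MISS | VC []
  [1] addr=0x1e7 blk=60 s=4: L1-HIT | VC []
  [2] addr=0x17f blk=47 s=7: MISS | VC []
  [3] addr=0x1e7 blk=60 s=4: L1-HIT | VC []
  [4] addr=0x1e0 blk=60 s=4: L1-HIT | VC []
  [5] addr=0xe9 blk=29 s=5: MISS | VC []
  [6] addr=0xac blk=21 s=5: MISS | VC [29]
  [7] addr=0x1e5 blk=60 s=4: L1-HIT | VC [29]
  [8] addr=0x1e2 blk=60 s=4: L1-HIT | VC [29]
  [9] addr=0x1d7 blk=58 s=2: MISS | VC [29]
  [10] addr=0x17d blk=47 s=7: L1-HIT | VC [29]
  [11] addr=0x6c blk=13 s=5: MISS | VC [29, 21]
  [12] addr=0xa9 blk=21 s=5: VC-HIT | VC [29, 13]
  [13] addr=0x6d blk=13 s=5: VC-HIT | VC [29, 21]

SEQ = [MISS, L1-HIT, MISS, L1-HIT, L1-HIT, MISS, MISS, L1-HIT, L1-HIT, MISS, L1-HIT, MISS, VC-HIT, VC-HIT]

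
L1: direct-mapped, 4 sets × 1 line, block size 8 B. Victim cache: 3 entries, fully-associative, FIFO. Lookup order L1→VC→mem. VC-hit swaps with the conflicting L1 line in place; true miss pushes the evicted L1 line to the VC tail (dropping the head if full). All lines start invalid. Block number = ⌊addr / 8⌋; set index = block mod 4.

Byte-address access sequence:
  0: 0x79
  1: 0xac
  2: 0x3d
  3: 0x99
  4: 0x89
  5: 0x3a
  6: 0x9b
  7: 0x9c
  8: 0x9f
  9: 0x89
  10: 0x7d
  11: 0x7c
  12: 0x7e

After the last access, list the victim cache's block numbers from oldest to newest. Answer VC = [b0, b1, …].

VC = [19, 7, 21]

0: 0x79 (blk 15, set 3) → MISS  vc=[]
1: 0xac (blk 21, set 1) → MISS  vc=[]
2: 0x3d (blk 7, set 3) → MISS  vc=[15]
3: 0x99 (blk 19, set 3) → MISS  vc=[15, 7]
4: 0x89 (blk 17, set 1) → MISS  vc=[15, 7, 21]
5: 0x3a (blk 7, set 3) → VC-HIT  vc=[15, 19, 21]
6: 0x9b (blk 19, set 3) → VC-HIT  vc=[15, 7, 21]
7: 0x9c (blk 19, set 3) → L1-HIT  vc=[15, 7, 21]
8: 0x9f (blk 19, set 3) → L1-HIT  vc=[15, 7, 21]
9: 0x89 (blk 17, set 1) → L1-HIT  vc=[15, 7, 21]
10: 0x7d (blk 15, set 3) → VC-HIT  vc=[19, 7, 21]
11: 0x7c (blk 15, set 3) → L1-HIT  vc=[19, 7, 21]
12: 0x7e (blk 15, set 3) → L1-HIT  vc=[19, 7, 21]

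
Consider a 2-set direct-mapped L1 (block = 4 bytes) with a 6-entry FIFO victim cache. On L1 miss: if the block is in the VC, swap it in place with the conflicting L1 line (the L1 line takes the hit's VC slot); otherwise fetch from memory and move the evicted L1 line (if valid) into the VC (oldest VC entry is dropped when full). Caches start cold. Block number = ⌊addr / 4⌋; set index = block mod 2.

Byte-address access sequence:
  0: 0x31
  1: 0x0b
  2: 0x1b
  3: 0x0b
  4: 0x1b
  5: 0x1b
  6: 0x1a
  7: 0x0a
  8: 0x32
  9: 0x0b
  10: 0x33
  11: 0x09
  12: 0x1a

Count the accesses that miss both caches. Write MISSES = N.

MISSES = 3

  [0] addr=0x31 blk=12 s=0: MISS | VC []
  [1] addr=0xb blk=2 s=0: MISS | VC [12]
  [2] addr=0x1b blk=6 s=0: MISS | VC [12, 2]
  [3] addr=0xb blk=2 s=0: VC-HIT | VC [12, 6]
  [4] addr=0x1b blk=6 s=0: VC-HIT | VC [12, 2]
  [5] addr=0x1b blk=6 s=0: L1-HIT | VC [12, 2]
  [6] addr=0x1a blk=6 s=0: L1-HIT | VC [12, 2]
  [7] addr=0xa blk=2 s=0: VC-HIT | VC [12, 6]
  [8] addr=0x32 blk=12 s=0: VC-HIT | VC [2, 6]
  [9] addr=0xb blk=2 s=0: VC-HIT | VC [12, 6]
  [10] addr=0x33 blk=12 s=0: VC-HIT | VC [2, 6]
  [11] addr=0x9 blk=2 s=0: VC-HIT | VC [12, 6]
  [12] addr=0x1a blk=6 s=0: VC-HIT | VC [12, 2]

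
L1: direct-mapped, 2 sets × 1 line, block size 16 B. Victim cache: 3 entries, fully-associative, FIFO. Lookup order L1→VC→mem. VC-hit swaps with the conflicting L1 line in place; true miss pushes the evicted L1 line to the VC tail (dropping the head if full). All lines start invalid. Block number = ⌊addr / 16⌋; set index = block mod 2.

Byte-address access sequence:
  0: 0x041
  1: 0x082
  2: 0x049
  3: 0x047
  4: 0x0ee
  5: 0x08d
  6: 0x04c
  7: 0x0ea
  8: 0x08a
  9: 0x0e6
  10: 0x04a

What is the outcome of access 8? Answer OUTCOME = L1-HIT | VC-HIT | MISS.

OUTCOME = VC-HIT

  [0] addr=0x41 blk=4 s=0: MISS | VC []
  [1] addr=0x82 blk=8 s=0: MISS | VC [4]
  [2] addr=0x49 blk=4 s=0: VC-HIT | VC [8]
  [3] addr=0x47 blk=4 s=0: L1-HIT | VC [8]
  [4] addr=0xee blk=14 s=0: MISS | VC [8, 4]
  [5] addr=0x8d blk=8 s=0: VC-HIT | VC [14, 4]
  [6] addr=0x4c blk=4 s=0: VC-HIT | VC [14, 8]
  [7] addr=0xea blk=14 s=0: VC-HIT | VC [4, 8]
  [8] addr=0x8a blk=8 s=0: VC-HIT | VC [4, 14]
  [9] addr=0xe6 blk=14 s=0: VC-HIT | VC [4, 8]
  [10] addr=0x4a blk=4 s=0: VC-HIT | VC [14, 8]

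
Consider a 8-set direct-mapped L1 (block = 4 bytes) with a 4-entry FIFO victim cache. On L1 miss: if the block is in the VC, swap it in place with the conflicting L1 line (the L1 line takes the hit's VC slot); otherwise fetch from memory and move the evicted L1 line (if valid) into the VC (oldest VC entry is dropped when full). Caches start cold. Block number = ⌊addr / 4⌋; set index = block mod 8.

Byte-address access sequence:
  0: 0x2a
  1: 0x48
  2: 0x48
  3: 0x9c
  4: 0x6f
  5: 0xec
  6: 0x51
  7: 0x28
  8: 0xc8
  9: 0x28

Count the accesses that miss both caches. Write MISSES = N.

MISSES = 7

0: 0x2a (blk 10, set 2) → MISS  vc=[]
1: 0x48 (blk 18, set 2) → MISS  vc=[10]
2: 0x48 (blk 18, set 2) → L1-HIT  vc=[10]
3: 0x9c (blk 39, set 7) → MISS  vc=[10]
4: 0x6f (blk 27, set 3) → MISS  vc=[10]
5: 0xec (blk 59, set 3) → MISS  vc=[10, 27]
6: 0x51 (blk 20, set 4) → MISS  vc=[10, 27]
7: 0x28 (blk 10, set 2) → VC-HIT  vc=[18, 27]
8: 0xc8 (blk 50, set 2) → MISS  vc=[18, 27, 10]
9: 0x28 (blk 10, set 2) → VC-HIT  vc=[18, 27, 50]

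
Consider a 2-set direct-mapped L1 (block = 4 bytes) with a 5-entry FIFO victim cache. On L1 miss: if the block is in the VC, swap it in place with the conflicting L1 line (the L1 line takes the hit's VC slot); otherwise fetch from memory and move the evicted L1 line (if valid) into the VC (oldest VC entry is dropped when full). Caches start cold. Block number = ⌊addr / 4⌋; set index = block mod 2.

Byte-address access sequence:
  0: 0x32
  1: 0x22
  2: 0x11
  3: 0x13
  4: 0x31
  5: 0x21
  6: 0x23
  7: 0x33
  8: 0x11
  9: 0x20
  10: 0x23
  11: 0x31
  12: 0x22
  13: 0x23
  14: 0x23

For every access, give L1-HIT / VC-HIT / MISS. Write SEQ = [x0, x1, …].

SEQ = [MISS, MISS, MISS, L1-HIT, VC-HIT, VC-HIT, L1-HIT, VC-HIT, VC-HIT, VC-HIT, L1-HIT, VC-HIT, VC-HIT, L1-HIT, L1-HIT]

0: 0x32 (blk 12, set 0) → MISS  vc=[]
1: 0x22 (blk 8, set 0) → MISS  vc=[12]
2: 0x11 (blk 4, set 0) → MISS  vc=[12, 8]
3: 0x13 (blk 4, set 0) → L1-HIT  vc=[12, 8]
4: 0x31 (blk 12, set 0) → VC-HIT  vc=[4, 8]
5: 0x21 (blk 8, set 0) → VC-HIT  vc=[4, 12]
6: 0x23 (blk 8, set 0) → L1-HIT  vc=[4, 12]
7: 0x33 (blk 12, set 0) → VC-HIT  vc=[4, 8]
8: 0x11 (blk 4, set 0) → VC-HIT  vc=[12, 8]
9: 0x20 (blk 8, set 0) → VC-HIT  vc=[12, 4]
10: 0x23 (blk 8, set 0) → L1-HIT  vc=[12, 4]
11: 0x31 (blk 12, set 0) → VC-HIT  vc=[8, 4]
12: 0x22 (blk 8, set 0) → VC-HIT  vc=[12, 4]
13: 0x23 (blk 8, set 0) → L1-HIT  vc=[12, 4]
14: 0x23 (blk 8, set 0) → L1-HIT  vc=[12, 4]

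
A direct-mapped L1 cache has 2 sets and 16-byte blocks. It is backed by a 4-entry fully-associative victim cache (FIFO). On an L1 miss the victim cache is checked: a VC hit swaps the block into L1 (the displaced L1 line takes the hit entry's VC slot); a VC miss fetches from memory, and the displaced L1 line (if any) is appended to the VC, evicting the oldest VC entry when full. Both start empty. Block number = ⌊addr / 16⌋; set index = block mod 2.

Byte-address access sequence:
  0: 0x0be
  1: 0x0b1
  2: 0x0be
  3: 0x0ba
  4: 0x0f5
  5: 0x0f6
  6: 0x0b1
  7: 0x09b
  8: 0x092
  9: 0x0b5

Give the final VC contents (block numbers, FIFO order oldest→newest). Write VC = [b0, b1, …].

#0 0xbe→b11/s1 MISS; vc=[]
#1 0xb1→b11/s1 L1-HIT; vc=[]
#2 0xbe→b11/s1 L1-HIT; vc=[]
#3 0xba→b11/s1 L1-HIT; vc=[]
#4 0xf5→b15/s1 MISS; vc=[11]
#5 0xf6→b15/s1 L1-HIT; vc=[11]
#6 0xb1→b11/s1 VC-HIT; vc=[15]
#7 0x9b→b9/s1 MISS; vc=[15,11]
#8 0x92→b9/s1 L1-HIT; vc=[15,11]
#9 0xb5→b11/s1 VC-HIT; vc=[15,9]

VC = [15, 9]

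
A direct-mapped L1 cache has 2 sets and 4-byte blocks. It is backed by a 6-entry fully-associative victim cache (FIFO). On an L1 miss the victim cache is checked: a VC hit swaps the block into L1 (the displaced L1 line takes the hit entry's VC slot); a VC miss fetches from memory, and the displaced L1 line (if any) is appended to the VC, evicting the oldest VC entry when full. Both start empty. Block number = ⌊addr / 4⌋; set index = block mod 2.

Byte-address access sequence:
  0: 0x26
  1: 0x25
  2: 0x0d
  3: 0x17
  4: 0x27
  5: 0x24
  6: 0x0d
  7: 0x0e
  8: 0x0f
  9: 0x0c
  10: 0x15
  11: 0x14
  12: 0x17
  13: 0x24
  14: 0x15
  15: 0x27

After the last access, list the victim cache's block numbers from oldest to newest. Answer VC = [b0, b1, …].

VC = [3, 5]

0: 0x26 (blk 9, set 1) → MISS  vc=[]
1: 0x25 (blk 9, set 1) → L1-HIT  vc=[]
2: 0xd (blk 3, set 1) → MISS  vc=[9]
3: 0x17 (blk 5, set 1) → MISS  vc=[9, 3]
4: 0x27 (blk 9, set 1) → VC-HIT  vc=[5, 3]
5: 0x24 (blk 9, set 1) → L1-HIT  vc=[5, 3]
6: 0xd (blk 3, set 1) → VC-HIT  vc=[5, 9]
7: 0xe (blk 3, set 1) → L1-HIT  vc=[5, 9]
8: 0xf (blk 3, set 1) → L1-HIT  vc=[5, 9]
9: 0xc (blk 3, set 1) → L1-HIT  vc=[5, 9]
10: 0x15 (blk 5, set 1) → VC-HIT  vc=[3, 9]
11: 0x14 (blk 5, set 1) → L1-HIT  vc=[3, 9]
12: 0x17 (blk 5, set 1) → L1-HIT  vc=[3, 9]
13: 0x24 (blk 9, set 1) → VC-HIT  vc=[3, 5]
14: 0x15 (blk 5, set 1) → VC-HIT  vc=[3, 9]
15: 0x27 (blk 9, set 1) → VC-HIT  vc=[3, 5]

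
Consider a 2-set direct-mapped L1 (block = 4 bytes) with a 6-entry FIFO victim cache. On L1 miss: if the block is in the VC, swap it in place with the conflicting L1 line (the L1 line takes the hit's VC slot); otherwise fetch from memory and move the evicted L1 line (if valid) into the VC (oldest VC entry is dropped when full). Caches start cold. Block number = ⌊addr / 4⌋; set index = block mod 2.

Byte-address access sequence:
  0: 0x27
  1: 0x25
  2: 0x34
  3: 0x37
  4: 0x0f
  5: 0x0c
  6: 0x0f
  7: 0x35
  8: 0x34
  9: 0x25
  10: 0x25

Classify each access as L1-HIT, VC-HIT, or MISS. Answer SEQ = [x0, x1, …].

  [0] addr=0x27 blk=9 s=1: MISS | VC []
  [1] addr=0x25 blk=9 s=1: L1-HIT | VC []
  [2] addr=0x34 blk=13 s=1: MISS | VC [9]
  [3] addr=0x37 blk=13 s=1: L1-HIT | VC [9]
  [4] addr=0xf blk=3 s=1: MISS | VC [9, 13]
  [5] addr=0xc blk=3 s=1: L1-HIT | VC [9, 13]
  [6] addr=0xf blk=3 s=1: L1-HIT | VC [9, 13]
  [7] addr=0x35 blk=13 s=1: VC-HIT | VC [9, 3]
  [8] addr=0x34 blk=13 s=1: L1-HIT | VC [9, 3]
  [9] addr=0x25 blk=9 s=1: VC-HIT | VC [13, 3]
  [10] addr=0x25 blk=9 s=1: L1-HIT | VC [13, 3]

SEQ = [MISS, L1-HIT, MISS, L1-HIT, MISS, L1-HIT, L1-HIT, VC-HIT, L1-HIT, VC-HIT, L1-HIT]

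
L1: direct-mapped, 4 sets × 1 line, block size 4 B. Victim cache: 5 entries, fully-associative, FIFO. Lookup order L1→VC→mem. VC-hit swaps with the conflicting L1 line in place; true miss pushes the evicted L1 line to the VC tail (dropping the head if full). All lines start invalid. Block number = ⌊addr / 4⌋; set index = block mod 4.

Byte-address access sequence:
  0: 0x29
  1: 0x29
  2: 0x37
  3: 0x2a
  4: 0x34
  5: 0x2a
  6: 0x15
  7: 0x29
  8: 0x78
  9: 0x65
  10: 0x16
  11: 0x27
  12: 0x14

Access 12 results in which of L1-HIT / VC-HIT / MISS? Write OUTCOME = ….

OUTCOME = VC-HIT

  [0] addr=0x29 blk=10 s=2: MISS | VC []
  [1] addr=0x29 blk=10 s=2: L1-HIT | VC []
  [2] addr=0x37 blk=13 s=1: MISS | VC []
  [3] addr=0x2a blk=10 s=2: L1-HIT | VC []
  [4] addr=0x34 blk=13 s=1: L1-HIT | VC []
  [5] addr=0x2a blk=10 s=2: L1-HIT | VC []
  [6] addr=0x15 blk=5 s=1: MISS | VC [13]
  [7] addr=0x29 blk=10 s=2: L1-HIT | VC [13]
  [8] addr=0x78 blk=30 s=2: MISS | VC [13, 10]
  [9] addr=0x65 blk=25 s=1: MISS | VC [13, 10, 5]
  [10] addr=0x16 blk=5 s=1: VC-HIT | VC [13, 10, 25]
  [11] addr=0x27 blk=9 s=1: MISS | VC [13, 10, 25, 5]
  [12] addr=0x14 blk=5 s=1: VC-HIT | VC [13, 10, 25, 9]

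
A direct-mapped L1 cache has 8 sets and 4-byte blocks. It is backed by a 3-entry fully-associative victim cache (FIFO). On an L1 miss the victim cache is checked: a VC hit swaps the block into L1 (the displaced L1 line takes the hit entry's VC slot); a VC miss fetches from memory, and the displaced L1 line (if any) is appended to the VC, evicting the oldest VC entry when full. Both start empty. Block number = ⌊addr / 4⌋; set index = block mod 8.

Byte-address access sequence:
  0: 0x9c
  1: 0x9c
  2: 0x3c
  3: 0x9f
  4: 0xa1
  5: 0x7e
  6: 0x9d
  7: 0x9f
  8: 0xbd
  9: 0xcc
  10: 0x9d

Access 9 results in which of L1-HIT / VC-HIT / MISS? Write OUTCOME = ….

OUTCOME = MISS

  [0] addr=0x9c blk=39 s=7: MISS | VC []
  [1] addr=0x9c blk=39 s=7: L1-HIT | VC []
  [2] addr=0x3c blk=15 s=7: MISS | VC [39]
  [3] addr=0x9f blk=39 s=7: VC-HIT | VC [15]
  [4] addr=0xa1 blk=40 s=0: MISS | VC [15]
  [5] addr=0x7e blk=31 s=7: MISS | VC [15, 39]
  [6] addr=0x9d blk=39 s=7: VC-HIT | VC [15, 31]
  [7] addr=0x9f blk=39 s=7: L1-HIT | VC [15, 31]
  [8] addr=0xbd blk=47 s=7: MISS | VC [15, 31, 39]
  [9] addr=0xcc blk=51 s=3: MISS | VC [15, 31, 39]
  [10] addr=0x9d blk=39 s=7: VC-HIT | VC [15, 31, 47]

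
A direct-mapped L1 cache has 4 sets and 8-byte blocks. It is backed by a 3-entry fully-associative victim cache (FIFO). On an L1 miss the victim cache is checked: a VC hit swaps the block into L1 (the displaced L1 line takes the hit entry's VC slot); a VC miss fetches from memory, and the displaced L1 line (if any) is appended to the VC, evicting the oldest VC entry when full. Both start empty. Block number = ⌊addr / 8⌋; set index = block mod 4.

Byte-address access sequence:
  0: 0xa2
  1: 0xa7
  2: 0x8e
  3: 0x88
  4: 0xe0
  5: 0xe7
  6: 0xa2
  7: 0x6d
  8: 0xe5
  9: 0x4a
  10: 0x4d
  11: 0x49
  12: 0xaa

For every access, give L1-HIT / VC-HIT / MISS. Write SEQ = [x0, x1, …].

  [0] addr=0xa2 blk=20 s=0: MISS | VC []
  [1] addr=0xa7 blk=20 s=0: L1-HIT | VC []
  [2] addr=0x8e blk=17 s=1: MISS | VC []
  [3] addr=0x88 blk=17 s=1: L1-HIT | VC []
  [4] addr=0xe0 blk=28 s=0: MISS | VC [20]
  [5] addr=0xe7 blk=28 s=0: L1-HIT | VC [20]
  [6] addr=0xa2 blk=20 s=0: VC-HIT | VC [28]
  [7] addr=0x6d blk=13 s=1: MISS | VC [28, 17]
  [8] addr=0xe5 blk=28 s=0: VC-HIT | VC [20, 17]
  [9] addr=0x4a blk=9 s=1: MISS | VC [20, 17, 13]
  [10] addr=0x4d blk=9 s=1: L1-HIT | VC [20, 17, 13]
  [11] addr=0x49 blk=9 s=1: L1-HIT | VC [20, 17, 13]
  [12] addr=0xaa blk=21 s=1: MISS | VC [17, 13, 9]

SEQ = [MISS, L1-HIT, MISS, L1-HIT, MISS, L1-HIT, VC-HIT, MISS, VC-HIT, MISS, L1-HIT, L1-HIT, MISS]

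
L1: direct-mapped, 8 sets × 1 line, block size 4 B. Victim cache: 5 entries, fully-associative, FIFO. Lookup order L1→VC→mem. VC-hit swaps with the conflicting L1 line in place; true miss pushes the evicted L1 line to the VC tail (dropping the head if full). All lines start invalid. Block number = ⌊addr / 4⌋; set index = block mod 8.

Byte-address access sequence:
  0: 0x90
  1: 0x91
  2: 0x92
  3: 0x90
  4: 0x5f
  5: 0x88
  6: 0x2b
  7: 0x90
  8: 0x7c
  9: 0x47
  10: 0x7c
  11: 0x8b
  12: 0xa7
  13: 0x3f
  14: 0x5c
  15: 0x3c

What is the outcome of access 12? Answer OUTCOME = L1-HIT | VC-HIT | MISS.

  [0] addr=0x90 blk=36 s=4: MISS | VC []
  [1] addr=0x91 blk=36 s=4: L1-HIT | VC []
  [2] addr=0x92 blk=36 s=4: L1-HIT | VC []
  [3] addr=0x90 blk=36 s=4: L1-HIT | VC []
  [4] addr=0x5f blk=23 s=7: MISS | VC []
  [5] addr=0x88 blk=34 s=2: MISS | VC []
  [6] addr=0x2b blk=10 s=2: MISS | VC [34]
  [7] addr=0x90 blk=36 s=4: L1-HIT | VC [34]
  [8] addr=0x7c blk=31 s=7: MISS | VC [34, 23]
  [9] addr=0x47 blk=17 s=1: MISS | VC [34, 23]
  [10] addr=0x7c blk=31 s=7: L1-HIT | VC [34, 23]
  [11] addr=0x8b blk=34 s=2: VC-HIT | VC [10, 23]
  [12] addr=0xa7 blk=41 s=1: MISS | VC [10, 23, 17]
  [13] addr=0x3f blk=15 s=7: MISS | VC [10, 23, 17, 31]
  [14] addr=0x5c blk=23 s=7: VC-HIT | VC [10, 15, 17, 31]
  [15] addr=0x3c blk=15 s=7: VC-HIT | VC [10, 23, 17, 31]

OUTCOME = MISS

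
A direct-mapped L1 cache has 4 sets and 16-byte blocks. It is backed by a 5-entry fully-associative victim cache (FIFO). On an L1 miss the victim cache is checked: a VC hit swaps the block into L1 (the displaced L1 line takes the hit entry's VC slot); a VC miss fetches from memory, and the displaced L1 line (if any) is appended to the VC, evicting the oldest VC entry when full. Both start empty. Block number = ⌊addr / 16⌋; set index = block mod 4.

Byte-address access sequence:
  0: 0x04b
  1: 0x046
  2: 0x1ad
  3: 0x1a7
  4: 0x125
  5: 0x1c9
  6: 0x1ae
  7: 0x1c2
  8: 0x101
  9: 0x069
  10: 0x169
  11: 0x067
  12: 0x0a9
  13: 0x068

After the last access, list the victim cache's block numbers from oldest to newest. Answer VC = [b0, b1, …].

VC = [4, 28, 26, 22, 10]

0: 0x4b (blk 4, set 0) → MISS  vc=[]
1: 0x46 (blk 4, set 0) → L1-HIT  vc=[]
2: 0x1ad (blk 26, set 2) → MISS  vc=[]
3: 0x1a7 (blk 26, set 2) → L1-HIT  vc=[]
4: 0x125 (blk 18, set 2) → MISS  vc=[26]
5: 0x1c9 (blk 28, set 0) → MISS  vc=[26, 4]
6: 0x1ae (blk 26, set 2) → VC-HIT  vc=[18, 4]
7: 0x1c2 (blk 28, set 0) → L1-HIT  vc=[18, 4]
8: 0x101 (blk 16, set 0) → MISS  vc=[18, 4, 28]
9: 0x69 (blk 6, set 2) → MISS  vc=[18, 4, 28, 26]
10: 0x169 (blk 22, set 2) → MISS  vc=[18, 4, 28, 26, 6]
11: 0x67 (blk 6, set 2) → VC-HIT  vc=[18, 4, 28, 26, 22]
12: 0xa9 (blk 10, set 2) → MISS  vc=[4, 28, 26, 22, 6]
13: 0x68 (blk 6, set 2) → VC-HIT  vc=[4, 28, 26, 22, 10]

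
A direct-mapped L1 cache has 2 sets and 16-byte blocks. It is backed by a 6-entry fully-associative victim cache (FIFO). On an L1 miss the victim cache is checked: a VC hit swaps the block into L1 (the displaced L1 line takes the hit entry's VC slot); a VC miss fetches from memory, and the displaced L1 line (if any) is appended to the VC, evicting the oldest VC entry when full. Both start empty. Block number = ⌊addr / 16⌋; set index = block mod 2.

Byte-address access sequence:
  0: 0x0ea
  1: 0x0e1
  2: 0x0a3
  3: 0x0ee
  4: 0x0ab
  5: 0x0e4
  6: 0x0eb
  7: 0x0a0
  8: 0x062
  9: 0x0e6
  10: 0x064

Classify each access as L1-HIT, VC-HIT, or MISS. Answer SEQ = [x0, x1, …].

  [0] addr=0xea blk=14 s=0: MISS | VC []
  [1] addr=0xe1 blk=14 s=0: L1-HIT | VC []
  [2] addr=0xa3 blk=10 s=0: MISS | VC [14]
  [3] addr=0xee blk=14 s=0: VC-HIT | VC [10]
  [4] addr=0xab blk=10 s=0: VC-HIT | VC [14]
  [5] addr=0xe4 blk=14 s=0: VC-HIT | VC [10]
  [6] addr=0xeb blk=14 s=0: L1-HIT | VC [10]
  [7] addr=0xa0 blk=10 s=0: VC-HIT | VC [14]
  [8] addr=0x62 blk=6 s=0: MISS | VC [14, 10]
  [9] addr=0xe6 blk=14 s=0: VC-HIT | VC [6, 10]
  [10] addr=0x64 blk=6 s=0: VC-HIT | VC [14, 10]

SEQ = [MISS, L1-HIT, MISS, VC-HIT, VC-HIT, VC-HIT, L1-HIT, VC-HIT, MISS, VC-HIT, VC-HIT]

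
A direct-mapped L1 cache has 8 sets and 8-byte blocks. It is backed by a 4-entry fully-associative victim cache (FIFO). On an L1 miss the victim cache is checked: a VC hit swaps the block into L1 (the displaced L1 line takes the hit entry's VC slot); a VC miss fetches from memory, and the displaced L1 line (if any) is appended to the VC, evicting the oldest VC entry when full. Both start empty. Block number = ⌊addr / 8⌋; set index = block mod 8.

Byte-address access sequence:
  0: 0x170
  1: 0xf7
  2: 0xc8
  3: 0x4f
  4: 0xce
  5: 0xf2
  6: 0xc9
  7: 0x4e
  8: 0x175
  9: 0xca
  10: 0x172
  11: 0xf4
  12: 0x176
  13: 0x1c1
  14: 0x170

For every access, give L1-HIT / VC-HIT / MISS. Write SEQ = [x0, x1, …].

SEQ = [MISS, MISS, MISS, MISS, VC-HIT, L1-HIT, L1-HIT, VC-HIT, VC-HIT, VC-HIT, L1-HIT, VC-HIT, VC-HIT, MISS, L1-HIT]

#0 0x170→b46/s6 MISS; vc=[]
#1 0xf7→b30/s6 MISS; vc=[46]
#2 0xc8→b25/s1 MISS; vc=[46]
#3 0x4f→b9/s1 MISS; vc=[46,25]
#4 0xce→b25/s1 VC-HIT; vc=[46,9]
#5 0xf2→b30/s6 L1-HIT; vc=[46,9]
#6 0xc9→b25/s1 L1-HIT; vc=[46,9]
#7 0x4e→b9/s1 VC-HIT; vc=[46,25]
#8 0x175→b46/s6 VC-HIT; vc=[30,25]
#9 0xca→b25/s1 VC-HIT; vc=[30,9]
#10 0x172→b46/s6 L1-HIT; vc=[30,9]
#11 0xf4→b30/s6 VC-HIT; vc=[46,9]
#12 0x176→b46/s6 VC-HIT; vc=[30,9]
#13 0x1c1→b56/s0 MISS; vc=[30,9]
#14 0x170→b46/s6 L1-HIT; vc=[30,9]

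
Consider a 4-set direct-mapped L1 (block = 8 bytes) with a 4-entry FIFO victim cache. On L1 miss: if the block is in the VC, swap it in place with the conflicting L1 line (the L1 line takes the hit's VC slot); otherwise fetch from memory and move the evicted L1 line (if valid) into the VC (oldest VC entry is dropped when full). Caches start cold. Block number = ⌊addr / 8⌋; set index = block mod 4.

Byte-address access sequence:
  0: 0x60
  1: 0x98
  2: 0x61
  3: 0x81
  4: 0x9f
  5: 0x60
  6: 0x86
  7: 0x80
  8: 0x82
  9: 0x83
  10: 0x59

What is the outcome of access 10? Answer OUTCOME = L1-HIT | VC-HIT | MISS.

OUTCOME = MISS

  [0] addr=0x60 blk=12 s=0: MISS | VC []
  [1] addr=0x98 blk=19 s=3: MISS | VC []
  [2] addr=0x61 blk=12 s=0: L1-HIT | VC []
  [3] addr=0x81 blk=16 s=0: MISS | VC [12]
  [4] addr=0x9f blk=19 s=3: L1-HIT | VC [12]
  [5] addr=0x60 blk=12 s=0: VC-HIT | VC [16]
  [6] addr=0x86 blk=16 s=0: VC-HIT | VC [12]
  [7] addr=0x80 blk=16 s=0: L1-HIT | VC [12]
  [8] addr=0x82 blk=16 s=0: L1-HIT | VC [12]
  [9] addr=0x83 blk=16 s=0: L1-HIT | VC [12]
  [10] addr=0x59 blk=11 s=3: MISS | VC [12, 19]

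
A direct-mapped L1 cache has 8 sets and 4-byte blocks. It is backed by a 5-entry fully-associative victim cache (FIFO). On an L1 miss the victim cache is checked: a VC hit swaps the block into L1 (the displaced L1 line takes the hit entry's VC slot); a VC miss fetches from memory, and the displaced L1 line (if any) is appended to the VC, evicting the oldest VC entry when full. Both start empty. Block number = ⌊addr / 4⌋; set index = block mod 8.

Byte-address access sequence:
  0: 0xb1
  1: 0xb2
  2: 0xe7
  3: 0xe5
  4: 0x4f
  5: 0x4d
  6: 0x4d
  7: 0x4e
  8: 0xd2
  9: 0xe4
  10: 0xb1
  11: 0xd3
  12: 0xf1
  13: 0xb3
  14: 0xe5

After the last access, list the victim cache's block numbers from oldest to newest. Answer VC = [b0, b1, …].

0: 0xb1 (blk 44, set 4) → MISS  vc=[]
1: 0xb2 (blk 44, set 4) → L1-HIT  vc=[]
2: 0xe7 (blk 57, set 1) → MISS  vc=[]
3: 0xe5 (blk 57, set 1) → L1-HIT  vc=[]
4: 0x4f (blk 19, set 3) → MISS  vc=[]
5: 0x4d (blk 19, set 3) → L1-HIT  vc=[]
6: 0x4d (blk 19, set 3) → L1-HIT  vc=[]
7: 0x4e (blk 19, set 3) → L1-HIT  vc=[]
8: 0xd2 (blk 52, set 4) → MISS  vc=[44]
9: 0xe4 (blk 57, set 1) → L1-HIT  vc=[44]
10: 0xb1 (blk 44, set 4) → VC-HIT  vc=[52]
11: 0xd3 (blk 52, set 4) → VC-HIT  vc=[44]
12: 0xf1 (blk 60, set 4) → MISS  vc=[44, 52]
13: 0xb3 (blk 44, set 4) → VC-HIT  vc=[60, 52]
14: 0xe5 (blk 57, set 1) → L1-HIT  vc=[60, 52]

VC = [60, 52]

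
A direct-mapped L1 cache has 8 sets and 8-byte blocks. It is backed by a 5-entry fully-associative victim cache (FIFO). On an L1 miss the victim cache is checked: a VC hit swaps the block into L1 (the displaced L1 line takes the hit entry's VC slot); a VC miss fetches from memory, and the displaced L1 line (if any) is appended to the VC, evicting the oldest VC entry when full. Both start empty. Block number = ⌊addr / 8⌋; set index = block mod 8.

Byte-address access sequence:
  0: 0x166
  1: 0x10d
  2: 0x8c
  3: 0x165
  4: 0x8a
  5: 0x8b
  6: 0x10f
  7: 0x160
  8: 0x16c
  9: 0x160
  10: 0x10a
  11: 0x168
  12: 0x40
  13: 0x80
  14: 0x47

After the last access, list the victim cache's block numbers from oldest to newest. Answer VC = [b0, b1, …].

  [0] addr=0x166 blk=44 s=4: MISS | VC []
  [1] addr=0x10d blk=33 s=1: MISS | VC []
  [2] addr=0x8c blk=17 s=1: MISS | VC [33]
  [3] addr=0x165 blk=44 s=4: L1-HIT | VC [33]
  [4] addr=0x8a blk=17 s=1: L1-HIT | VC [33]
  [5] addr=0x8b blk=17 s=1: L1-HIT | VC [33]
  [6] addr=0x10f blk=33 s=1: VC-HIT | VC [17]
  [7] addr=0x160 blk=44 s=4: L1-HIT | VC [17]
  [8] addr=0x16c blk=45 s=5: MISS | VC [17]
  [9] addr=0x160 blk=44 s=4: L1-HIT | VC [17]
  [10] addr=0x10a blk=33 s=1: L1-HIT | VC [17]
  [11] addr=0x168 blk=45 s=5: L1-HIT | VC [17]
  [12] addr=0x40 blk=8 s=0: MISS | VC [17]
  [13] addr=0x80 blk=16 s=0: MISS | VC [17, 8]
  [14] addr=0x47 blk=8 s=0: VC-HIT | VC [17, 16]

VC = [17, 16]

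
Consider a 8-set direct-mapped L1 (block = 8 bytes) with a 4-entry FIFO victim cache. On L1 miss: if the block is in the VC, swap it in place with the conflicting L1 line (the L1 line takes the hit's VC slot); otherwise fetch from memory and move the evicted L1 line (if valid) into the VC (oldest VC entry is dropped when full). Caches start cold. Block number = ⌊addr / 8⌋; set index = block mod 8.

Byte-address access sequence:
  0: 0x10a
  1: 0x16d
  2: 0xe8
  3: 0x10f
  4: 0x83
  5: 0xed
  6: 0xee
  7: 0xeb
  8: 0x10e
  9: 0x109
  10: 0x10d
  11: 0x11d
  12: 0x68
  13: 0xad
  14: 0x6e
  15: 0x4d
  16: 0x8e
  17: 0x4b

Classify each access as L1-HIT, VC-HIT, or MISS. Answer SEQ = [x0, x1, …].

0: 0x10a (blk 33, set 1) → MISS  vc=[]
1: 0x16d (blk 45, set 5) → MISS  vc=[]
2: 0xe8 (blk 29, set 5) → MISS  vc=[45]
3: 0x10f (blk 33, set 1) → L1-HIT  vc=[45]
4: 0x83 (blk 16, set 0) → MISS  vc=[45]
5: 0xed (blk 29, set 5) → L1-HIT  vc=[45]
6: 0xee (blk 29, set 5) → L1-HIT  vc=[45]
7: 0xeb (blk 29, set 5) → L1-HIT  vc=[45]
8: 0x10e (blk 33, set 1) → L1-HIT  vc=[45]
9: 0x109 (blk 33, set 1) → L1-HIT  vc=[45]
10: 0x10d (blk 33, set 1) → L1-HIT  vc=[45]
11: 0x11d (blk 35, set 3) → MISS  vc=[45]
12: 0x68 (blk 13, set 5) → MISS  vc=[45, 29]
13: 0xad (blk 21, set 5) → MISS  vc=[45, 29, 13]
14: 0x6e (blk 13, set 5) → VC-HIT  vc=[45, 29, 21]
15: 0x4d (blk 9, set 1) → MISS  vc=[45, 29, 21, 33]
16: 0x8e (blk 17, set 1) → MISS  vc=[29, 21, 33, 9]
17: 0x4b (blk 9, set 1) → VC-HIT  vc=[29, 21, 33, 17]

SEQ = [MISS, MISS, MISS, L1-HIT, MISS, L1-HIT, L1-HIT, L1-HIT, L1-HIT, L1-HIT, L1-HIT, MISS, MISS, MISS, VC-HIT, MISS, MISS, VC-HIT]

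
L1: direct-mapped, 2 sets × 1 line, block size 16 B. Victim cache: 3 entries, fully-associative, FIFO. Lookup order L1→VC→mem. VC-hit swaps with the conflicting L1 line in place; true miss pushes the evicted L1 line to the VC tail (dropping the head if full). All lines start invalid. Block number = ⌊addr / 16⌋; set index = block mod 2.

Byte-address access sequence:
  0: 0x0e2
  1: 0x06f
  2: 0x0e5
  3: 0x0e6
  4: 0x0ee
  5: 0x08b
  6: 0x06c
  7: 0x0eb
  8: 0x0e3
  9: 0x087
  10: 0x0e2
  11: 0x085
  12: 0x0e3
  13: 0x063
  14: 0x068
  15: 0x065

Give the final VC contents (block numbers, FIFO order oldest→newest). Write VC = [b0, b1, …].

VC = [8, 14]

  [0] addr=0xe2 blk=14 s=0: MISS | VC []
  [1] addr=0x6f blk=6 s=0: MISS | VC [14]
  [2] addr=0xe5 blk=14 s=0: VC-HIT | VC [6]
  [3] addr=0xe6 blk=14 s=0: L1-HIT | VC [6]
  [4] addr=0xee blk=14 s=0: L1-HIT | VC [6]
  [5] addr=0x8b blk=8 s=0: MISS | VC [6, 14]
  [6] addr=0x6c blk=6 s=0: VC-HIT | VC [8, 14]
  [7] addr=0xeb blk=14 s=0: VC-HIT | VC [8, 6]
  [8] addr=0xe3 blk=14 s=0: L1-HIT | VC [8, 6]
  [9] addr=0x87 blk=8 s=0: VC-HIT | VC [14, 6]
  [10] addr=0xe2 blk=14 s=0: VC-HIT | VC [8, 6]
  [11] addr=0x85 blk=8 s=0: VC-HIT | VC [14, 6]
  [12] addr=0xe3 blk=14 s=0: VC-HIT | VC [8, 6]
  [13] addr=0x63 blk=6 s=0: VC-HIT | VC [8, 14]
  [14] addr=0x68 blk=6 s=0: L1-HIT | VC [8, 14]
  [15] addr=0x65 blk=6 s=0: L1-HIT | VC [8, 14]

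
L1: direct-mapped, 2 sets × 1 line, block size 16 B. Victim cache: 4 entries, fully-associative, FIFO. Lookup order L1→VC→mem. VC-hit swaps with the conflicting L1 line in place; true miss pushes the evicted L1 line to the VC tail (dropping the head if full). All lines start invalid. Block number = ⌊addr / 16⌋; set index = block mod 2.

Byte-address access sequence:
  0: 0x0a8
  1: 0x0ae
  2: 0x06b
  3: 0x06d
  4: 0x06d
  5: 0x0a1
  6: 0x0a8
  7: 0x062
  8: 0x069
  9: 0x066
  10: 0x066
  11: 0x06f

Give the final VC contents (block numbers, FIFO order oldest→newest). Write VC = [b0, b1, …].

VC = [10]

  [0] addr=0xa8 blk=10 s=0: MISS | VC []
  [1] addr=0xae blk=10 s=0: L1-HIT | VC []
  [2] addr=0x6b blk=6 s=0: MISS | VC [10]
  [3] addr=0x6d blk=6 s=0: L1-HIT | VC [10]
  [4] addr=0x6d blk=6 s=0: L1-HIT | VC [10]
  [5] addr=0xa1 blk=10 s=0: VC-HIT | VC [6]
  [6] addr=0xa8 blk=10 s=0: L1-HIT | VC [6]
  [7] addr=0x62 blk=6 s=0: VC-HIT | VC [10]
  [8] addr=0x69 blk=6 s=0: L1-HIT | VC [10]
  [9] addr=0x66 blk=6 s=0: L1-HIT | VC [10]
  [10] addr=0x66 blk=6 s=0: L1-HIT | VC [10]
  [11] addr=0x6f blk=6 s=0: L1-HIT | VC [10]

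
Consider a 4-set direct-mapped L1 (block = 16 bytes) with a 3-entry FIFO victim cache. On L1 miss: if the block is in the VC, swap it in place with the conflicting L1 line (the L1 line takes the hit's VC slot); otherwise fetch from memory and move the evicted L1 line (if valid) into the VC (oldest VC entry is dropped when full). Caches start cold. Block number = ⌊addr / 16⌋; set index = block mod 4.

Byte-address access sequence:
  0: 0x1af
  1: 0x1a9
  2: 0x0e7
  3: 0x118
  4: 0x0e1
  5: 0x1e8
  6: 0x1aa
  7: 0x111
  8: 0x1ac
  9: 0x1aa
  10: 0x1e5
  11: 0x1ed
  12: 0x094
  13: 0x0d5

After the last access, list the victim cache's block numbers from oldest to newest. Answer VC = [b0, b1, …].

0: 0x1af (blk 26, set 2) → MISS  vc=[]
1: 0x1a9 (blk 26, set 2) → L1-HIT  vc=[]
2: 0xe7 (blk 14, set 2) → MISS  vc=[26]
3: 0x118 (blk 17, set 1) → MISS  vc=[26]
4: 0xe1 (blk 14, set 2) → L1-HIT  vc=[26]
5: 0x1e8 (blk 30, set 2) → MISS  vc=[26, 14]
6: 0x1aa (blk 26, set 2) → VC-HIT  vc=[30, 14]
7: 0x111 (blk 17, set 1) → L1-HIT  vc=[30, 14]
8: 0x1ac (blk 26, set 2) → L1-HIT  vc=[30, 14]
9: 0x1aa (blk 26, set 2) → L1-HIT  vc=[30, 14]
10: 0x1e5 (blk 30, set 2) → VC-HIT  vc=[26, 14]
11: 0x1ed (blk 30, set 2) → L1-HIT  vc=[26, 14]
12: 0x94 (blk 9, set 1) → MISS  vc=[26, 14, 17]
13: 0xd5 (blk 13, set 1) → MISS  vc=[14, 17, 9]

VC = [14, 17, 9]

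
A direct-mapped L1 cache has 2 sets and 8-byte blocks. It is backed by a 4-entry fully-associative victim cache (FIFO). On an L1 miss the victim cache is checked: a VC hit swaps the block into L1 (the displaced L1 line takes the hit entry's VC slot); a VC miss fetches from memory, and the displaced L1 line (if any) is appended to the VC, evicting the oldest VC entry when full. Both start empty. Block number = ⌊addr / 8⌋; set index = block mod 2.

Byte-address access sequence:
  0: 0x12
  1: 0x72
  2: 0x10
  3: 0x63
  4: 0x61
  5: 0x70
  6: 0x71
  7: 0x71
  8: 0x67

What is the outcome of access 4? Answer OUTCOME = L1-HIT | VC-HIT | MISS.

#0 0x12→b2/s0 MISS; vc=[]
#1 0x72→b14/s0 MISS; vc=[2]
#2 0x10→b2/s0 VC-HIT; vc=[14]
#3 0x63→b12/s0 MISS; vc=[14,2]
#4 0x61→b12/s0 L1-HIT; vc=[14,2]
#5 0x70→b14/s0 VC-HIT; vc=[12,2]
#6 0x71→b14/s0 L1-HIT; vc=[12,2]
#7 0x71→b14/s0 L1-HIT; vc=[12,2]
#8 0x67→b12/s0 VC-HIT; vc=[14,2]

OUTCOME = L1-HIT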